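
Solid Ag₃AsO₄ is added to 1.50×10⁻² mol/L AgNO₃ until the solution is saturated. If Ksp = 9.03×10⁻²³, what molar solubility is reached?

2.68×10⁻¹⁷ M

Ag₃AsO₄(s) ⇌ 3 Ag⁺(aq) + AsO₄³⁻(aq)
With Ag⁺ already at 1.50×10⁻² mol/L and s small, take [Ag⁺] ≈ 1.50×10⁻² mol/L and [AsO₄³⁻] = s.
Ksp = [Ag⁺]^3[AsO₄³⁻] = (1.50×10⁻²)^3s
s = 9.03×10⁻²³ / (1.50×10⁻²)^3 = 2.68×10⁻¹⁷
s = 2.68×10⁻¹⁷ mol/L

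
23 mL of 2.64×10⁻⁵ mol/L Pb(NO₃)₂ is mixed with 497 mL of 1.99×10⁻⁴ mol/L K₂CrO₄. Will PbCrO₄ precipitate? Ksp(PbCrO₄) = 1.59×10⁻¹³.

Yes

The combined volume is 520 mL.
[Pb²⁺] = (2.64×10⁻⁵)(23)/520 = 1.17×10⁻⁶ mol/L
[CrO₄²⁻] = (1.99×10⁻⁴)(497)/520 = 1.90×10⁻⁴ mol/L
Q = [Pb²⁺][CrO₄²⁻] = 2.22×10⁻¹⁰
Because Q > Ksp (2.22×10⁻¹⁰ vs 1.59×10⁻¹³), a precipitate of PbCrO₄ forms.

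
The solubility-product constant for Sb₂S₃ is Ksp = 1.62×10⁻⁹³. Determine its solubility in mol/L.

1.08×10⁻¹⁹ M

Sb₂S₃(s) ⇌ 2 Sb³⁺(aq) + 3 S²⁻(aq)
Call the molar solubility s, so that [Sb³⁺] = 2s and [S²⁻] = 3s.
Ksp = [Sb³⁺]^2[S²⁻]^3 = (2s)^2 · (3s)^3 = 108s^5
108s^5 = 1.62×10⁻⁹³  ⇒  s^5 = 1.50×10⁻⁹⁵
s = (1.50×10⁻⁹⁵)^(1/5) = 1.08×10⁻¹⁹ M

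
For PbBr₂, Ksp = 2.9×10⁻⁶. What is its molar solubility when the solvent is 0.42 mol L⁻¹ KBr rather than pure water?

1.6×10⁻⁵ M

PbBr₂(s) ⇌ Pb²⁺(aq) + 2 Br⁻(aq)
Let s be the solubility of PbBr₂ here. The common ion gives [Br⁻] ≈ 0.42 mol L⁻¹, and [Pb²⁺] = s.
Ksp = [Pb²⁺][Br⁻]^2 = s(0.42)^2
s = 2.9×10⁻⁶ / (0.42)^2 = 1.6×10⁻⁵
s = 1.6×10⁻⁵ mol L⁻¹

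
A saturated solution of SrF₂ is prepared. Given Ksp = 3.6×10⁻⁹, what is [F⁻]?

1.9×10⁻³ M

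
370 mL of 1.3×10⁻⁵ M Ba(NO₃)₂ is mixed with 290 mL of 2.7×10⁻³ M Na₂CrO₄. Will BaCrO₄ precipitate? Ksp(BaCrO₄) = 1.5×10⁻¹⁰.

After mixing, V = 370 mL + 290 mL = 660 mL.
[Ba²⁺] = (1.3×10⁻⁵)(370)/660 = 7.3×10⁻⁶ M
[CrO₄²⁻] = (2.7×10⁻³)(290)/660 = 1.2×10⁻³ M
Q = [Ba²⁺][CrO₄²⁻] = 8.6×10⁻⁹
Because Q > Ksp (8.6×10⁻⁹ vs 1.5×10⁻¹⁰), a precipitate of BaCrO₄ forms.

Yes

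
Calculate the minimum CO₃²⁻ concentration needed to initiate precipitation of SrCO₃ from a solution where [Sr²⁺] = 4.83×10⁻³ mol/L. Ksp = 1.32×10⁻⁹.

Each salt precipitates once Q = Ksp for that salt.
SrCO₃(s) ⇌ Sr²⁺(aq) + CO₃²⁻(aq)
Ksp = [Sr²⁺][CO₃²⁻] = [CO₃²⁻](4.83×10⁻³)
[CO₃²⁻] = 1.32×10⁻⁹ / (4.83×10⁻³) = 2.73×10⁻⁷
[CO₃²⁻] = 2.73×10⁻⁷ mol/L

2.73×10⁻⁷ M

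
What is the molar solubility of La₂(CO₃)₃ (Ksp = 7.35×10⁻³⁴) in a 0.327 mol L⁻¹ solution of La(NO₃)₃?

6.34×10⁻¹² M

La₂(CO₃)₃(s) ⇌ 2 La³⁺(aq) + 3 CO₃²⁻(aq)
La³⁺ is already present at 0.327 mol L⁻¹. If s mol/L of La₂(CO₃)₃ dissolves, [CO₃²⁻] = 3s while [La³⁺] ≈ 0.327 mol L⁻¹.
Ksp = [La³⁺]^2[CO₃²⁻]^3 = (0.327)^2(3s)^3
(3s)^3 = 7.35×10⁻³⁴ / (0.327)^2 = 6.87×10⁻³³
s = 6.34×10⁻¹² mol L⁻¹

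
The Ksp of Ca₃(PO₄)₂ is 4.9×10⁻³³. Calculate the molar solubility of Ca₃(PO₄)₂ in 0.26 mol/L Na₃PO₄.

Ca₃(PO₄)₂(s) ⇌ 3 Ca²⁺(aq) + 2 PO₄³⁻(aq)
PO₄³⁻ is already present at 0.26 mol/L. If s mol/L of Ca₃(PO₄)₂ dissolves, [Ca²⁺] = 3s while [PO₄³⁻] ≈ 0.26 mol/L.
Ksp = [Ca²⁺]^3[PO₄³⁻]^2 = (3s)^3(0.26)^2
(3s)^3 = 4.9×10⁻³³ / (0.26)^2 = 7.2×10⁻³²
s = 1.4×10⁻¹¹ mol/L

1.4×10⁻¹¹ M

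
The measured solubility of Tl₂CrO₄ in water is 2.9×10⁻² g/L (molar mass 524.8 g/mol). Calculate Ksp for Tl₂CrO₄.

Ksp = 6.7×10⁻¹³

s = (2.9×10⁻² g L⁻¹)/(524.8 g mol⁻¹) = 5.526×10⁻⁵ M
Tl₂CrO₄(s) ⇌ 2 Tl⁺(aq) + CrO₄²⁻(aq)
If s mol/L of Tl₂CrO₄ dissolves, [Tl⁺] = 2s and [CrO₄²⁻] = s.
Ksp = [Tl⁺]^2[CrO₄²⁻] = (2s)^2 · s = 4s^3
Ksp = 4 × (5.526×10⁻⁵)^3 = 6.7×10⁻¹³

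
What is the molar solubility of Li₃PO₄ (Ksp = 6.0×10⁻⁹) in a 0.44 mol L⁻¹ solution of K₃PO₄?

8.0×10⁻⁴ M

Li₃PO₄(s) ⇌ 3 Li⁺(aq) + PO₄³⁻(aq)
The solution already contains PO₄³⁻ at 0.44 mol L⁻¹. Let s be the molar solubility of Li₃PO₄.
[PO₄³⁻] ≈ 0.44 mol L⁻¹ (common ion dominates); [Li⁺] = 3s.
Ksp = [Li⁺]^3[PO₄³⁻] = (3s)^3(0.44)
(3s)^3 = 6.0×10⁻⁹ / (0.44) = 1.4×10⁻⁸
s = 8.0×10⁻⁴ mol L⁻¹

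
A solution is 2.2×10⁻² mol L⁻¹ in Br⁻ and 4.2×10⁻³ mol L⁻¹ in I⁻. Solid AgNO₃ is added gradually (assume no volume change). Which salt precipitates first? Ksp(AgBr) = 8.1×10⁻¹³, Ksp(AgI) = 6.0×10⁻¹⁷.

Each salt precipitates once Q = Ksp for that salt.
For AgBr: [Ag⁺] = (Ksp/[Br⁻]) = 3.7×10⁻¹¹ mol L⁻¹
For AgI: [Ag⁺] = (Ksp/[I⁻]) = 1.4×10⁻¹⁴ mol L⁻¹
AgI requires the lower [Ag⁺], so it precipitates first.

AgI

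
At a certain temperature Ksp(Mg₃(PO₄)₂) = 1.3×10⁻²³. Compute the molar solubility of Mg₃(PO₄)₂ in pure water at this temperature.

1.0×10⁻⁵ M

Mg₃(PO₄)₂(s) ⇌ 3 Mg²⁺(aq) + 2 PO₄³⁻(aq)
Call the molar solubility s, so that [Mg²⁺] = 3s and [PO₄³⁻] = 2s.
Ksp = [Mg²⁺]^3[PO₄³⁻]^2 = (3s)^3 · (2s)^2 = 108s^5
108s^5 = 1.3×10⁻²³  ⇒  s^5 = 1.2×10⁻²⁵
s = 1.0×10⁻⁵ mol/L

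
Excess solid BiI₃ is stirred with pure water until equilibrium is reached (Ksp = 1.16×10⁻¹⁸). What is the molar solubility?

BiI₃(s) ⇌ Bi³⁺(aq) + 3 I⁻(aq)
If s mol/L of BiI₃ dissolves, [Bi³⁺] = s and [I⁻] = 3s.
Ksp = [Bi³⁺][I⁻]^3 = s · (3s)^3 = 27s^4
27s^4 = 1.16×10⁻¹⁸  ⇒  s^4 = 4.30×10⁻²⁰
s = (4.30×10⁻²⁰)^(1/4) = 1.44×10⁻⁵ M

1.44×10⁻⁵ M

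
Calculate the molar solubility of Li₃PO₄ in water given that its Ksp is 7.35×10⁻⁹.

4.06×10⁻³ M

Li₃PO₄(s) ⇌ 3 Li⁺(aq) + PO₄³⁻(aq)
If s mol/L of Li₃PO₄ dissolves, [Li⁺] = 3s and [PO₄³⁻] = s.
Ksp = [Li⁺]^3[PO₄³⁻] = (3s)^3 · s = 27s^4
27s^4 = 7.35×10⁻⁹  ⇒  s^4 = 2.72×10⁻¹⁰
s = (2.72×10⁻¹⁰)^(1/4) = 4.06×10⁻³ M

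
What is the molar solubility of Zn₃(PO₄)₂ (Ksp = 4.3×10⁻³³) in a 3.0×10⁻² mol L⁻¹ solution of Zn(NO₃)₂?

6.3×10⁻¹⁵ M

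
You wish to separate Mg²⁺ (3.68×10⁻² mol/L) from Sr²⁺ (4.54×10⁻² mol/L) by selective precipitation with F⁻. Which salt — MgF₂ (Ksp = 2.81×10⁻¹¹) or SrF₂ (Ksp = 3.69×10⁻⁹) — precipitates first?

MgF₂

Precipitation begins when Q = Ksp.
For MgF₂: [F⁻] = (Ksp/[Mg²⁺])^(1/2) = 2.76×10⁻⁵ mol/L
For SrF₂: [F⁻] = (Ksp/[Sr²⁺])^(1/2) = 2.85×10⁻⁴ mol/L
MgF₂ requires the lower [F⁻], so it precipitates first.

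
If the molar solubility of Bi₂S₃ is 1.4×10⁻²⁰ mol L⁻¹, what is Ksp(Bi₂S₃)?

Bi₂S₃(s) ⇌ 2 Bi³⁺(aq) + 3 S²⁻(aq)
Let s be the molar solubility. Then [Bi³⁺] = 2s and [S²⁻] = 3s.
Ksp = [Bi³⁺]^2[S²⁻]^3 = (2s)^2 · (3s)^3 = 108s^5
Ksp = 108 × (1.4×10⁻²⁰)^5 = 5.8×10⁻⁹⁸

Ksp = 5.8×10⁻⁹⁸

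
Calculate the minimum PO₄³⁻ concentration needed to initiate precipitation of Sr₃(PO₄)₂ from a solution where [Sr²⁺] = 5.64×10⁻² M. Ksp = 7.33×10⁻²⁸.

The threshold for precipitation is Q = Ksp.
Sr₃(PO₄)₂(s) ⇌ 3 Sr²⁺(aq) + 2 PO₄³⁻(aq)
Ksp = [Sr²⁺]^3[PO₄³⁻]^2 = [PO₄³⁻]^2(5.64×10⁻²)^3
[PO₄³⁻]^2 = 7.33×10⁻²⁸ / (5.64×10⁻²)^3 = 4.09×10⁻²⁴
[PO₄³⁻] = 2.02×10⁻¹² M

2.02×10⁻¹² M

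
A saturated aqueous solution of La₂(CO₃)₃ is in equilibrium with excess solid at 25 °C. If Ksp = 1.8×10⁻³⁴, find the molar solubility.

7.0×10⁻⁸ M

La₂(CO₃)₃(s) ⇌ 2 La³⁺(aq) + 3 CO₃²⁻(aq)
For each mole of La₂(CO₃)₃ that dissolves per liter, [La³⁺] = 2s and [CO₃²⁻] = 3s; let s denote this solubility.
Ksp = [La³⁺]^2[CO₃²⁻]^3 = (2s)^2 · (3s)^3 = 108s^5
108s^5 = 1.8×10⁻³⁴  ⇒  s^5 = 1.7×10⁻³⁶
s = 7.0×10⁻⁸ M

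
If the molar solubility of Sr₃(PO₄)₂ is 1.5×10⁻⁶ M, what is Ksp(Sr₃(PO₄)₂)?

Ksp = 8.2×10⁻²⁸

Sr₃(PO₄)₂(s) ⇌ 3 Sr²⁺(aq) + 2 PO₄³⁻(aq)
For each mole of Sr₃(PO₄)₂ that dissolves per liter, [Sr²⁺] = 3s and [PO₄³⁻] = 2s; let s denote this solubility.
Ksp = [Sr²⁺]^3[PO₄³⁻]^2 = (3s)^3 · (2s)^2 = 108s^5
Ksp = 108 × (1.5×10⁻⁶)^5 = 8.2×10⁻²⁸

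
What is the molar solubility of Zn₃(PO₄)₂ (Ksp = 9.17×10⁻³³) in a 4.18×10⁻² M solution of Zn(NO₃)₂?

5.60×10⁻¹⁵ M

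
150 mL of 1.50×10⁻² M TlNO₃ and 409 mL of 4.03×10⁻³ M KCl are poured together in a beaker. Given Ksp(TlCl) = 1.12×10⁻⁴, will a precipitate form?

Total volume after mixing = 150 + 409 = 559 mL.
[Tl⁺] = (1.50×10⁻²)(150)/559 = 4.03×10⁻³ M
[Cl⁻] = (4.03×10⁻³)(409)/559 = 2.95×10⁻³ M
Q = [Tl⁺][Cl⁻] = 1.19×10⁻⁵
Since Q (1.19×10⁻⁵) is less than Ksp (1.12×10⁻⁴), no TlCl precipitates.

No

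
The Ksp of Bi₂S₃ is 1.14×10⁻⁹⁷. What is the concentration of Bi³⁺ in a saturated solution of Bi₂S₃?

Bi₂S₃(s) ⇌ 2 Bi³⁺(aq) + 3 S²⁻(aq)
Call the molar solubility s, so that [Bi³⁺] = 2s and [S²⁻] = 3s.
Ksp = [Bi³⁺]^2[S²⁻]^3 = (2s)^2 · (3s)^3 = 108s^5 = 1.14×10⁻⁹⁷
s = 1.60×10⁻²⁰ M
[Bi³⁺] = 2s = 3.20×10⁻²⁰ M

3.20×10⁻²⁰ M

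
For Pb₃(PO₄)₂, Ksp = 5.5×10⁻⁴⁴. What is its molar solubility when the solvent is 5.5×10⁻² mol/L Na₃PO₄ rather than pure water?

8.8×10⁻¹⁵ M

Pb₃(PO₄)₂(s) ⇌ 3 Pb²⁺(aq) + 2 PO₄³⁻(aq)
With PO₄³⁻ already at 5.5×10⁻² mol/L and s small, take [PO₄³⁻] ≈ 5.5×10⁻² mol/L and [Pb²⁺] = 3s.
Ksp = [Pb²⁺]^3[PO₄³⁻]^2 = (3s)^3(5.5×10⁻²)^2
(3s)^3 = 5.5×10⁻⁴⁴ / (5.5×10⁻²)^2 = 1.8×10⁻⁴¹
s = 8.8×10⁻¹⁵ mol/L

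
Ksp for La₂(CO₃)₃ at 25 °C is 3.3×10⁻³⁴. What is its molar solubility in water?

La₂(CO₃)₃(s) ⇌ 2 La³⁺(aq) + 3 CO₃²⁻(aq)
If s mol/L of La₂(CO₃)₃ dissolves, [La³⁺] = 2s and [CO₃²⁻] = 3s.
Ksp = [La³⁺]^2[CO₃²⁻]^3 = (2s)^2 · (3s)^3 = 108s^5
108s^5 = 3.3×10⁻³⁴  ⇒  s^5 = 3.1×10⁻³⁶
s = 7.9×10⁻⁸ mol L⁻¹

7.9×10⁻⁸ M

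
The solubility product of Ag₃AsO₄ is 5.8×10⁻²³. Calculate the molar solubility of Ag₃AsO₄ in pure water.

Ag₃AsO₄(s) ⇌ 3 Ag⁺(aq) + AsO₄³⁻(aq)
Call the molar solubility s, so that [Ag⁺] = 3s and [AsO₄³⁻] = s.
Ksp = [Ag⁺]^3[AsO₄³⁻] = (3s)^3 · s = 27s^4
27s^4 = 5.8×10⁻²³  ⇒  s^4 = 2.1×10⁻²⁴
s = 1.2×10⁻⁶ mol L⁻¹

1.2×10⁻⁶ M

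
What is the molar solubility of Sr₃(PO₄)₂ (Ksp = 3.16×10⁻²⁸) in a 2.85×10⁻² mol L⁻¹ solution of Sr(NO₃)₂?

Sr₃(PO₄)₂(s) ⇌ 3 Sr²⁺(aq) + 2 PO₄³⁻(aq)
With Sr²⁺ already at 2.85×10⁻² mol L⁻¹ and s small, take [Sr²⁺] ≈ 2.85×10⁻² mol L⁻¹ and [PO₄³⁻] = 2s.
Ksp = [Sr²⁺]^3[PO₄³⁻]^2 = (2.85×10⁻²)^3(2s)^2
(2s)^2 = 3.16×10⁻²⁸ / (2.85×10⁻²)^3 = 1.37×10⁻²³
s = 1.85×10⁻¹² mol L⁻¹

1.85×10⁻¹² M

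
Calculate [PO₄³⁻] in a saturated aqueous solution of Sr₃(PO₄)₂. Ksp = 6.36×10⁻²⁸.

2.85×10⁻⁶ M

Sr₃(PO₄)₂(s) ⇌ 3 Sr²⁺(aq) + 2 PO₄³⁻(aq)
For each mole of Sr₃(PO₄)₂ that dissolves per liter, [Sr²⁺] = 3s and [PO₄³⁻] = 2s; let s denote this solubility.
Ksp = [Sr²⁺]^3[PO₄³⁻]^2 = (3s)^3 · (2s)^2 = 108s^5 = 6.36×10⁻²⁸
s = 1.43×10⁻⁶ mol/L
[PO₄³⁻] = 2s = 2.85×10⁻⁶ mol/L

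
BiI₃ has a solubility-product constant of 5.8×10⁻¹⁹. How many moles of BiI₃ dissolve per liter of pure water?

1.2×10⁻⁵ M

BiI₃(s) ⇌ Bi³⁺(aq) + 3 I⁻(aq)
If s mol/L of BiI₃ dissolves, [Bi³⁺] = s and [I⁻] = 3s.
Ksp = [Bi³⁺][I⁻]^3 = s · (3s)^3 = 27s^4
27s^4 = 5.8×10⁻¹⁹  ⇒  s^4 = 2.1×10⁻²⁰
s = 1.2×10⁻⁵ mol L⁻¹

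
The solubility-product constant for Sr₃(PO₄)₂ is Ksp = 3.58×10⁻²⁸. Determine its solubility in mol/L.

1.27×10⁻⁶ M

Sr₃(PO₄)₂(s) ⇌ 3 Sr²⁺(aq) + 2 PO₄³⁻(aq)
For each mole of Sr₃(PO₄)₂ that dissolves per liter, [Sr²⁺] = 3s and [PO₄³⁻] = 2s; let s denote this solubility.
Ksp = [Sr²⁺]^3[PO₄³⁻]^2 = (3s)^3 · (2s)^2 = 108s^5
108s^5 = 3.58×10⁻²⁸  ⇒  s^5 = 3.31×10⁻³⁰
s = (3.31×10⁻³⁰)^(1/5) = 1.27×10⁻⁶ mol L⁻¹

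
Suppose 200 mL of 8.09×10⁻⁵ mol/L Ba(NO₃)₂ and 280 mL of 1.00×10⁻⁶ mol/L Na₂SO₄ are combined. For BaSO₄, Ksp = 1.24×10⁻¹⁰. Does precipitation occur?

The combined volume is 480 mL.
[Ba²⁺] = (8.09×10⁻⁵)(200)/480 = 3.37×10⁻⁵ mol/L
[SO₄²⁻] = (1.00×10⁻⁶)(280)/480 = 5.83×10⁻⁷ mol/L
Q = [Ba²⁺][SO₄²⁻] = 1.97×10⁻¹¹
Q < Ksp (1.97×10⁻¹¹ vs 1.24×10⁻¹⁰); the solution remains unsaturated and no precipitate forms.

No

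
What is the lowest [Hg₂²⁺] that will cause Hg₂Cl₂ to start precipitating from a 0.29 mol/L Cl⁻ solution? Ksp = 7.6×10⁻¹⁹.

Each salt precipitates once Q = Ksp for that salt.
Hg₂Cl₂(s) ⇌ Hg₂²⁺(aq) + 2 Cl⁻(aq)
Ksp = [Hg₂²⁺][Cl⁻]^2 = [Hg₂²⁺](0.29)^2
[Hg₂²⁺] = 7.6×10⁻¹⁹ / (0.29)^2 = 9.0×10⁻¹⁸
[Hg₂²⁺] = 9.0×10⁻¹⁸ mol/L

9.0×10⁻¹⁸ M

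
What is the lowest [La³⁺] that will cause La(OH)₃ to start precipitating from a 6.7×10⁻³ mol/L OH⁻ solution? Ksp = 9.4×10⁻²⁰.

3.1×10⁻¹³ M

Precipitation begins when Q = Ksp.
La(OH)₃(s) ⇌ La³⁺(aq) + 3 OH⁻(aq)
Ksp = [La³⁺][OH⁻]^3 = [La³⁺](6.7×10⁻³)^3
[La³⁺] = 9.4×10⁻²⁰ / (6.7×10⁻³)^3 = 3.1×10⁻¹³
[La³⁺] = 3.1×10⁻¹³ mol/L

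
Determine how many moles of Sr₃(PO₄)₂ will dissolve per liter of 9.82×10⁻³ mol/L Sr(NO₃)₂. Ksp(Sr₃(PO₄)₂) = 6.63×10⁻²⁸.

Sr₃(PO₄)₂(s) ⇌ 3 Sr²⁺(aq) + 2 PO₄³⁻(aq)
Let s be the solubility of Sr₃(PO₄)₂ here. The common ion gives [Sr²⁺] ≈ 9.82×10⁻³ mol/L, and [PO₄³⁻] = 2s.
Ksp = [Sr²⁺]^3[PO₄³⁻]^2 = (9.82×10⁻³)^3(2s)^2
(2s)^2 = 6.63×10⁻²⁸ / (9.82×10⁻³)^3 = 7.00×10⁻²²
s = 1.32×10⁻¹¹ mol/L

1.32×10⁻¹¹ M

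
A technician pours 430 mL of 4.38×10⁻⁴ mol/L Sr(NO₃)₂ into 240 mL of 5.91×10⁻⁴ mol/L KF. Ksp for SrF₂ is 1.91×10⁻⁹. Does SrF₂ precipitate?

No

The combined volume is 670 mL.
[Sr²⁺] = (4.38×10⁻⁴)(430)/670 = 2.81×10⁻⁴ mol/L
[F⁻] = (5.91×10⁻⁴)(240)/670 = 2.12×10⁻⁴ mol/L
Q = [Sr²⁺][F⁻]^2 = 1.26×10⁻¹¹
Since Q (1.26×10⁻¹¹) is less than Ksp (1.91×10⁻⁹), no SrF₂ precipitates.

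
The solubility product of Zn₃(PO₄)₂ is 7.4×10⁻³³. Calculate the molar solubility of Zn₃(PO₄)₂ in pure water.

1.5×10⁻⁷ M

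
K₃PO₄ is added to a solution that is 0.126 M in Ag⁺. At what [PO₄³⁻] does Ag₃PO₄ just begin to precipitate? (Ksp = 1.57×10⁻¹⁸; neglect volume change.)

7.85×10⁻¹⁶ M

The threshold for precipitation is Q = Ksp.
Ag₃PO₄(s) ⇌ 3 Ag⁺(aq) + PO₄³⁻(aq)
Ksp = [Ag⁺]^3[PO₄³⁻] = [PO₄³⁻](0.126)^3
[PO₄³⁻] = 1.57×10⁻¹⁸ / (0.126)^3 = 7.85×10⁻¹⁶
[PO₄³⁻] = 7.85×10⁻¹⁶ M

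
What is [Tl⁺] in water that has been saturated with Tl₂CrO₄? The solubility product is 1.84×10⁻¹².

1.54×10⁻⁴ M

Tl₂CrO₄(s) ⇌ 2 Tl⁺(aq) + CrO₄²⁻(aq)
Let s be the molar solubility. Then [Tl⁺] = 2s and [CrO₄²⁻] = s.
Ksp = [Tl⁺]^2[CrO₄²⁻] = (2s)^2 · s = 4s^3 = 1.84×10⁻¹²
s = 7.72×10⁻⁵ M
[Tl⁺] = 2s = 1.54×10⁻⁴ M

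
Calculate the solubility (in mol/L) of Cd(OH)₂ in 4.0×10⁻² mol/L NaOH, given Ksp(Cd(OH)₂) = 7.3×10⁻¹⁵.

Cd(OH)₂(s) ⇌ Cd²⁺(aq) + 2 OH⁻(aq)
Let s be the solubility of Cd(OH)₂ here. The common ion gives [OH⁻] ≈ 4.0×10⁻² mol/L, and [Cd²⁺] = s.
Ksp = [Cd²⁺][OH⁻]^2 = s(4.0×10⁻²)^2
s = 7.3×10⁻¹⁵ / (4.0×10⁻²)^2 = 4.6×10⁻¹²
s = 4.6×10⁻¹² mol/L

4.6×10⁻¹² M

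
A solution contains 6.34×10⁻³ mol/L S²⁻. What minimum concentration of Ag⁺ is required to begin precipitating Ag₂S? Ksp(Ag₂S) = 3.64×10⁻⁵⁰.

2.40×10⁻²⁴ M

A salt starts to precipitate once the ion product Q reaches its Ksp.
Ag₂S(s) ⇌ 2 Ag⁺(aq) + S²⁻(aq)
Ksp = [Ag⁺]^2[S²⁻] = [Ag⁺]^2(6.34×10⁻³)
[Ag⁺]^2 = 3.64×10⁻⁵⁰ / (6.34×10⁻³) = 5.74×10⁻⁴⁸
[Ag⁺] = 2.40×10⁻²⁴ mol/L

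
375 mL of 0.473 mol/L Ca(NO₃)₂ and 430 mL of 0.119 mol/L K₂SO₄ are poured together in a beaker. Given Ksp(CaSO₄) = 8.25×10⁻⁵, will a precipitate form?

Yes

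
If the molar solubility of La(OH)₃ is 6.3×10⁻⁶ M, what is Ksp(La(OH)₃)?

Ksp = 4.3×10⁻²⁰

La(OH)₃(s) ⇌ La³⁺(aq) + 3 OH⁻(aq)
Call the molar solubility s, so that [La³⁺] = s and [OH⁻] = 3s.
Ksp = [La³⁺][OH⁻]^3 = s · (3s)^3 = 27s^4
Ksp = 27 × (6.3×10⁻⁶)^4 = 4.3×10⁻²⁰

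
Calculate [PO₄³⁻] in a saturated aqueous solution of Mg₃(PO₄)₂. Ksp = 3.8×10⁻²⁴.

Mg₃(PO₄)₂(s) ⇌ 3 Mg²⁺(aq) + 2 PO₄³⁻(aq)
For each mole of Mg₃(PO₄)₂ that dissolves per liter, [Mg²⁺] = 3s and [PO₄³⁻] = 2s; let s denote this solubility.
Ksp = [Mg²⁺]^3[PO₄³⁻]^2 = (3s)^3 · (2s)^2 = 108s^5 = 3.8×10⁻²⁴
s = 8.1×10⁻⁶ M
[PO₄³⁻] = 2s = 1.6×10⁻⁵ M

1.6×10⁻⁵ M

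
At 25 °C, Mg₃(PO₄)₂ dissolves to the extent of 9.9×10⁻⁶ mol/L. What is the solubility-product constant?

Ksp = 1.0×10⁻²³

Mg₃(PO₄)₂(s) ⇌ 3 Mg²⁺(aq) + 2 PO₄³⁻(aq)
With molar solubility s: [Mg²⁺] = 3s, [PO₄³⁻] = 2s.
Ksp = [Mg²⁺]^3[PO₄³⁻]^2 = (3s)^3 · (2s)^2 = 108s^5
Ksp = 108 × (9.9×10⁻⁶)^5 = 1.0×10⁻²³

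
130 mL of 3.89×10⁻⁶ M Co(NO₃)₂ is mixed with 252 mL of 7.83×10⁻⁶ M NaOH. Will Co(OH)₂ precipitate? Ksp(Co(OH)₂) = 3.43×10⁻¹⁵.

No

Total volume after mixing = 130 + 252 = 382 mL.
[Co²⁺] = (3.89×10⁻⁶)(130)/382 = 1.32×10⁻⁶ M
[OH⁻] = (7.83×10⁻⁶)(252)/382 = 5.17×10⁻⁶ M
Q = [Co²⁺][OH⁻]^2 = 3.53×10⁻¹⁷
Since Q (3.53×10⁻¹⁷) is less than Ksp (3.43×10⁻¹⁵), no Co(OH)₂ precipitates.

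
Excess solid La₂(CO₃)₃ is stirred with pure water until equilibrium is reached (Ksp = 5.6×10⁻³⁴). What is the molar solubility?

La₂(CO₃)₃(s) ⇌ 2 La³⁺(aq) + 3 CO₃²⁻(aq)
With molar solubility s: [La³⁺] = 2s, [CO₃²⁻] = 3s.
Ksp = [La³⁺]^2[CO₃²⁻]^3 = (2s)^2 · (3s)^3 = 108s^5
108s^5 = 5.6×10⁻³⁴  ⇒  s^5 = 5.2×10⁻³⁶
Taking the 5th root, s = 8.8×10⁻⁸ M.

8.8×10⁻⁸ M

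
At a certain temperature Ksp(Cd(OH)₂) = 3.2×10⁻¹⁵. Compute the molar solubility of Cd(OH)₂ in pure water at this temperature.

Cd(OH)₂(s) ⇌ Cd²⁺(aq) + 2 OH⁻(aq)
If s mol/L of Cd(OH)₂ dissolves, [Cd²⁺] = s and [OH⁻] = 2s.
Ksp = [Cd²⁺][OH⁻]^2 = s · (2s)^2 = 4s^3
4s^3 = 3.2×10⁻¹⁵  ⇒  s^3 = 8.0×10⁻¹⁶
Taking the 3rd root, s = 9.3×10⁻⁶ mol/L.

9.3×10⁻⁶ M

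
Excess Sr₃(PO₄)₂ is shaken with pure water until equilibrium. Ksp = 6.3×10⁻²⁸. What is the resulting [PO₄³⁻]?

Sr₃(PO₄)₂(s) ⇌ 3 Sr²⁺(aq) + 2 PO₄³⁻(aq)
With molar solubility s: [Sr²⁺] = 3s, [PO₄³⁻] = 2s.
Ksp = [Sr²⁺]^3[PO₄³⁻]^2 = (3s)^3 · (2s)^2 = 108s^5 = 6.3×10⁻²⁸
s = 1.4×10⁻⁶ mol/L
[PO₄³⁻] = 2s = 2.8×10⁻⁶ mol/L

2.8×10⁻⁶ M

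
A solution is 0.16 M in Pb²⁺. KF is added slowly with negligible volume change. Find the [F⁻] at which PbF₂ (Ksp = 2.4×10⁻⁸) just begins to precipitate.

A salt starts to precipitate once the ion product Q reaches its Ksp.
PbF₂(s) ⇌ Pb²⁺(aq) + 2 F⁻(aq)
Ksp = [Pb²⁺][F⁻]^2 = [F⁻]^2(0.16)
[F⁻]^2 = 2.4×10⁻⁸ / (0.16) = 1.5×10⁻⁷
[F⁻] = 3.9×10⁻⁴ M

3.9×10⁻⁴ M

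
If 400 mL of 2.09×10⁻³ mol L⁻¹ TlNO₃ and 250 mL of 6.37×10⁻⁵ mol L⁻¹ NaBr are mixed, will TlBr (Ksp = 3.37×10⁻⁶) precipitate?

No

After mixing, V = 400 mL + 250 mL = 650 mL.
[Tl⁺] = (2.09×10⁻³)(400)/650 = 1.29×10⁻³ mol L⁻¹
[Br⁻] = (6.37×10⁻⁵)(250)/650 = 2.45×10⁻⁵ mol L⁻¹
Q = [Tl⁺][Br⁻] = 3.15×10⁻⁸
Since Q (3.15×10⁻⁸) is less than Ksp (3.37×10⁻⁶), no TlBr precipitates.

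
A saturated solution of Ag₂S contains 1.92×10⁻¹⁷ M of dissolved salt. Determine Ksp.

Ag₂S(s) ⇌ 2 Ag⁺(aq) + S²⁻(aq)
Call the molar solubility s, so that [Ag⁺] = 2s and [S²⁻] = s.
Ksp = [Ag⁺]^2[S²⁻] = (2s)^2 · s = 4s^3
Ksp = 4 × (1.92×10⁻¹⁷)^3 = 2.83×10⁻⁵⁰

Ksp = 2.83×10⁻⁵⁰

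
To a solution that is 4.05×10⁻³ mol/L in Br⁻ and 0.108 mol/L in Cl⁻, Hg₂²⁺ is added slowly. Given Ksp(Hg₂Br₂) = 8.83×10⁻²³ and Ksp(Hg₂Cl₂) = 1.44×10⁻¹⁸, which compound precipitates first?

Hg₂Br₂

Precipitation of each salt begins when its ion product equals Ksp.
For Hg₂Br₂: [Hg₂²⁺] = (Ksp/[Br⁻]^2) = 5.38×10⁻¹⁸ mol/L
For Hg₂Cl₂: [Hg₂²⁺] = (Ksp/[Cl⁻]^2) = 1.23×10⁻¹⁶ mol/L
Hg₂Br₂ requires the lower [Hg₂²⁺], so it precipitates first.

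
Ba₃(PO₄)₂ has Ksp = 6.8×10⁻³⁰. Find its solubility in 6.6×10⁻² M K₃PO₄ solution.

3.9×10⁻¹⁰ M

Ba₃(PO₄)₂(s) ⇌ 3 Ba²⁺(aq) + 2 PO₄³⁻(aq)
Let s be the solubility of Ba₃(PO₄)₂ here. The common ion gives [PO₄³⁻] ≈ 6.6×10⁻² M, and [Ba²⁺] = 3s.
Ksp = [Ba²⁺]^3[PO₄³⁻]^2 = (3s)^3(6.6×10⁻²)^2
(3s)^3 = 6.8×10⁻³⁰ / (6.6×10⁻²)^2 = 1.6×10⁻²⁷
s = 3.9×10⁻¹⁰ M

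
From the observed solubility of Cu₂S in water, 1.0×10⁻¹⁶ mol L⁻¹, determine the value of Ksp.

Cu₂S(s) ⇌ 2 Cu⁺(aq) + S²⁻(aq)
Let s be the molar solubility. Then [Cu⁺] = 2s and [S²⁻] = s.
Ksp = [Cu⁺]^2[S²⁻] = (2s)^2 · s = 4s^3
Ksp = 4 × (1.0×10⁻¹⁶)^3 = 4.0×10⁻⁴⁸

Ksp = 4.0×10⁻⁴⁸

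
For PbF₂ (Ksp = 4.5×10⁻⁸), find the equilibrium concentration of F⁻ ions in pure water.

4.5×10⁻³ M

PbF₂(s) ⇌ Pb²⁺(aq) + 2 F⁻(aq)
For each mole of PbF₂ that dissolves per liter, [Pb²⁺] = s and [F⁻] = 2s; let s denote this solubility.
Ksp = [Pb²⁺][F⁻]^2 = s · (2s)^2 = 4s^3 = 4.5×10⁻⁸
s = 2.2×10⁻³ mol/L
[F⁻] = 2s = 4.5×10⁻³ mol/L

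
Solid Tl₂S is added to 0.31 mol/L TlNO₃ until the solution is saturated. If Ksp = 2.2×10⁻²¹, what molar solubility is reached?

Tl₂S(s) ⇌ 2 Tl⁺(aq) + S²⁻(aq)
Tl⁺ is already present at 0.31 mol/L. If s mol/L of Tl₂S dissolves, [S²⁻] = s while [Tl⁺] ≈ 0.31 mol/L.
Ksp = [Tl⁺]^2[S²⁻] = (0.31)^2s
s = 2.2×10⁻²¹ / (0.31)^2 = 2.3×10⁻²⁰
s = 2.3×10⁻²⁰ mol/L

2.3×10⁻²⁰ M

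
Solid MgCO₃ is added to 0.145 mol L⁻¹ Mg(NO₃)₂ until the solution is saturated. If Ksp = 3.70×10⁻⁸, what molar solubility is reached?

2.55×10⁻⁷ M

MgCO₃(s) ⇌ Mg²⁺(aq) + CO₃²⁻(aq)
The solution already contains Mg²⁺ at 0.145 mol L⁻¹. Let s be the molar solubility of MgCO₃.
[Mg²⁺] ≈ 0.145 mol L⁻¹ (common ion dominates); [CO₃²⁻] = s.
Ksp = [Mg²⁺][CO₃²⁻] = (0.145)s
s = 3.70×10⁻⁸ / (0.145) = 2.55×10⁻⁷
s = 2.55×10⁻⁷ mol L⁻¹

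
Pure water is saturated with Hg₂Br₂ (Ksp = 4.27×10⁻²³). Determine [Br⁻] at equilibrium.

4.40×10⁻⁸ M

Hg₂Br₂(s) ⇌ Hg₂²⁺(aq) + 2 Br⁻(aq)
With molar solubility s: [Hg₂²⁺] = s, [Br⁻] = 2s.
Ksp = [Hg₂²⁺][Br⁻]^2 = s · (2s)^2 = 4s^3 = 4.27×10⁻²³
s = 2.20×10⁻⁸ mol L⁻¹
[Br⁻] = 2s = 4.40×10⁻⁸ mol L⁻¹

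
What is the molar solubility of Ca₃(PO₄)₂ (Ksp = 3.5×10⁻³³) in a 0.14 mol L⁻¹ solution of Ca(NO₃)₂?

5.6×10⁻¹⁶ M

Ca₃(PO₄)₂(s) ⇌ 3 Ca²⁺(aq) + 2 PO₄³⁻(aq)
Let s be the solubility of Ca₃(PO₄)₂ here. The common ion gives [Ca²⁺] ≈ 0.14 mol L⁻¹, and [PO₄³⁻] = 2s.
Ksp = [Ca²⁺]^3[PO₄³⁻]^2 = (0.14)^3(2s)^2
(2s)^2 = 3.5×10⁻³³ / (0.14)^3 = 1.3×10⁻³⁰
s = 5.6×10⁻¹⁶ mol L⁻¹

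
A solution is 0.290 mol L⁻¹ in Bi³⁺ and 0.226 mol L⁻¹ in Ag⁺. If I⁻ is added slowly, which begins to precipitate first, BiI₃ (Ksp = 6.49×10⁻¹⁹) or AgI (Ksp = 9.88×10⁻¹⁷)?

AgI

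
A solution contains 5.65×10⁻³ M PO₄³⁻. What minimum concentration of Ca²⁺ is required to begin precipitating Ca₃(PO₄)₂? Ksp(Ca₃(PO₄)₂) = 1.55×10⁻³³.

3.65×10⁻¹⁰ M

The threshold for precipitation is Q = Ksp.
Ca₃(PO₄)₂(s) ⇌ 3 Ca²⁺(aq) + 2 PO₄³⁻(aq)
Ksp = [Ca²⁺]^3[PO₄³⁻]^2 = [Ca²⁺]^3(5.65×10⁻³)^2
[Ca²⁺]^3 = 1.55×10⁻³³ / (5.65×10⁻³)^2 = 4.86×10⁻²⁹
[Ca²⁺] = 3.65×10⁻¹⁰ M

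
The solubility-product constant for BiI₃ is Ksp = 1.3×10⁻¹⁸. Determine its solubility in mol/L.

1.5×10⁻⁵ M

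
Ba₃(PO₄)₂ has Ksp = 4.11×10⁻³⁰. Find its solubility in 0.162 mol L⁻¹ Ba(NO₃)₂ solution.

Ba₃(PO₄)₂(s) ⇌ 3 Ba²⁺(aq) + 2 PO₄³⁻(aq)
With Ba²⁺ already at 0.162 mol L⁻¹ and s small, take [Ba²⁺] ≈ 0.162 mol L⁻¹ and [PO₄³⁻] = 2s.
Ksp = [Ba²⁺]^3[PO₄³⁻]^2 = (0.162)^3(2s)^2
(2s)^2 = 4.11×10⁻³⁰ / (0.162)^3 = 9.67×10⁻²⁸
s = 1.55×10⁻¹⁴ mol L⁻¹

1.55×10⁻¹⁴ M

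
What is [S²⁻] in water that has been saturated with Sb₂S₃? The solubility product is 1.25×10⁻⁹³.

Sb₂S₃(s) ⇌ 2 Sb³⁺(aq) + 3 S²⁻(aq)
Call the molar solubility s, so that [Sb³⁺] = 2s and [S²⁻] = 3s.
Ksp = [Sb³⁺]^2[S²⁻]^3 = (2s)^2 · (3s)^3 = 108s^5 = 1.25×10⁻⁹³
s = 1.03×10⁻¹⁹ mol/L
[S²⁻] = 3s = 3.09×10⁻¹⁹ mol/L

3.09×10⁻¹⁹ M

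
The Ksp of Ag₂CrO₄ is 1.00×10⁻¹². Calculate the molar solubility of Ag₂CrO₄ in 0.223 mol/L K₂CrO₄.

1.06×10⁻⁶ M

Ag₂CrO₄(s) ⇌ 2 Ag⁺(aq) + CrO₄²⁻(aq)
CrO₄²⁻ is already present at 0.223 mol/L. If s mol/L of Ag₂CrO₄ dissolves, [Ag⁺] = 2s while [CrO₄²⁻] ≈ 0.223 mol/L.
Ksp = [Ag⁺]^2[CrO₄²⁻] = (2s)^2(0.223)
(2s)^2 = 1.00×10⁻¹² / (0.223) = 4.48×10⁻¹²
s = 1.06×10⁻⁶ mol/L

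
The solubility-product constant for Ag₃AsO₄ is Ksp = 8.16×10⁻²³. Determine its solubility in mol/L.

1.32×10⁻⁶ M

Ag₃AsO₄(s) ⇌ 3 Ag⁺(aq) + AsO₄³⁻(aq)
For each mole of Ag₃AsO₄ that dissolves per liter, [Ag⁺] = 3s and [AsO₄³⁻] = s; let s denote this solubility.
Ksp = [Ag⁺]^3[AsO₄³⁻] = (3s)^3 · s = 27s^4
27s^4 = 8.16×10⁻²³  ⇒  s^4 = 3.02×10⁻²⁴
s = (3.02×10⁻²⁴)^(1/4) = 1.32×10⁻⁶ mol/L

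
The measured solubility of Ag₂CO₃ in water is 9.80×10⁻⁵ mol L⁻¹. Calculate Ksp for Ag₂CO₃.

Ag₂CO₃(s) ⇌ 2 Ag⁺(aq) + CO₃²⁻(aq)
For each mole of Ag₂CO₃ that dissolves per liter, [Ag⁺] = 2s and [CO₃²⁻] = s; let s denote this solubility.
Ksp = [Ag⁺]^2[CO₃²⁻] = (2s)^2 · s = 4s^3
Ksp = 4 × (9.80×10⁻⁵)^3 = 3.76×10⁻¹²

Ksp = 3.76×10⁻¹²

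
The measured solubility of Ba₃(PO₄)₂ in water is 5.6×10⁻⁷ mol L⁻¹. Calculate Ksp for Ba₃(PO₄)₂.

Ba₃(PO₄)₂(s) ⇌ 3 Ba²⁺(aq) + 2 PO₄³⁻(aq)
If s mol/L of Ba₃(PO₄)₂ dissolves, [Ba²⁺] = 3s and [PO₄³⁻] = 2s.
Ksp = [Ba²⁺]^3[PO₄³⁻]^2 = (3s)^3 · (2s)^2 = 108s^5
Ksp = 108 × (5.6×10⁻⁷)^5 = 5.9×10⁻³⁰

Ksp = 5.9×10⁻³⁰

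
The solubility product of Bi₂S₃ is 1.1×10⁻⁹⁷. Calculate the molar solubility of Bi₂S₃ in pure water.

1.6×10⁻²⁰ M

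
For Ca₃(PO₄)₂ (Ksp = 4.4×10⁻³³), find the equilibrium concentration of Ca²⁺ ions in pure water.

4.0×10⁻⁷ M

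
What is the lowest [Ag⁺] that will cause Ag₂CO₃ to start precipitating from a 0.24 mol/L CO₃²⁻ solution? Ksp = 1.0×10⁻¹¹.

Each salt precipitates once Q = Ksp for that salt.
Ag₂CO₃(s) ⇌ 2 Ag⁺(aq) + CO₃²⁻(aq)
Ksp = [Ag⁺]^2[CO₃²⁻] = [Ag⁺]^2(0.24)
[Ag⁺]^2 = 1.0×10⁻¹¹ / (0.24) = 4.2×10⁻¹¹
[Ag⁺] = 6.5×10⁻⁶ mol/L

6.5×10⁻⁶ M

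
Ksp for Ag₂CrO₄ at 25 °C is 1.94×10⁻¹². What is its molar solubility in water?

Ag₂CrO₄(s) ⇌ 2 Ag⁺(aq) + CrO₄²⁻(aq)
Call the molar solubility s, so that [Ag⁺] = 2s and [CrO₄²⁻] = s.
Ksp = [Ag⁺]^2[CrO₄²⁻] = (2s)^2 · s = 4s^3
4s^3 = 1.94×10⁻¹²  ⇒  s^3 = 4.85×10⁻¹³
s = 7.86×10⁻⁵ mol L⁻¹

7.86×10⁻⁵ M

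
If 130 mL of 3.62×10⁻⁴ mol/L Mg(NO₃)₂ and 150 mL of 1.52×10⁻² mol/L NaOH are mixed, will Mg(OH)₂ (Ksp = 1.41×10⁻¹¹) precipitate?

Total volume after mixing = 130 + 150 = 280 mL.
[Mg²⁺] = (3.62×10⁻⁴)(130)/280 = 1.68×10⁻⁴ mol/L
[OH⁻] = (1.52×10⁻²)(150)/280 = 8.14×10⁻³ mol/L
Q = [Mg²⁺][OH⁻]^2 = 1.11×10⁻⁸
Since Q (1.11×10⁻⁸) exceeds Ksp (1.41×10⁻¹¹), Mg(OH)₂ will precipitate.

Yes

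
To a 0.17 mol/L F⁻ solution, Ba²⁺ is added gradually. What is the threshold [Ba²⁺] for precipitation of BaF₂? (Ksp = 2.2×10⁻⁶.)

7.6×10⁻⁵ M

A salt starts to precipitate once the ion product Q reaches its Ksp.
BaF₂(s) ⇌ Ba²⁺(aq) + 2 F⁻(aq)
Ksp = [Ba²⁺][F⁻]^2 = [Ba²⁺](0.17)^2
[Ba²⁺] = 2.2×10⁻⁶ / (0.17)^2 = 7.6×10⁻⁵
[Ba²⁺] = 7.6×10⁻⁵ mol/L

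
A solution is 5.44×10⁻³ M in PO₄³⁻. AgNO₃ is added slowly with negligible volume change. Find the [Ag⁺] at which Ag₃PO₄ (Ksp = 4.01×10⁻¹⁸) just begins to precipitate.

9.03×10⁻⁶ M

Precipitation begins when Q = Ksp.
Ag₃PO₄(s) ⇌ 3 Ag⁺(aq) + PO₄³⁻(aq)
Ksp = [Ag⁺]^3[PO₄³⁻] = [Ag⁺]^3(5.44×10⁻³)
[Ag⁺]^3 = 4.01×10⁻¹⁸ / (5.44×10⁻³) = 7.37×10⁻¹⁶
[Ag⁺] = 9.03×10⁻⁶ M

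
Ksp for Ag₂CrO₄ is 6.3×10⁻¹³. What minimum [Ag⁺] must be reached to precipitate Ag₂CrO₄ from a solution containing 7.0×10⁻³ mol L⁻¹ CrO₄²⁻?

The threshold for precipitation is Q = Ksp.
Ag₂CrO₄(s) ⇌ 2 Ag⁺(aq) + CrO₄²⁻(aq)
Ksp = [Ag⁺]^2[CrO₄²⁻] = [Ag⁺]^2(7.0×10⁻³)
[Ag⁺]^2 = 6.3×10⁻¹³ / (7.0×10⁻³) = 9.0×10⁻¹¹
[Ag⁺] = 9.5×10⁻⁶ mol L⁻¹

9.5×10⁻⁶ M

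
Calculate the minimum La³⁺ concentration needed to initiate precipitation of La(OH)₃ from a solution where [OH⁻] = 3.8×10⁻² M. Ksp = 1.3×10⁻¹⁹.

Precipitation begins when Q = Ksp.
La(OH)₃(s) ⇌ La³⁺(aq) + 3 OH⁻(aq)
Ksp = [La³⁺][OH⁻]^3 = [La³⁺](3.8×10⁻²)^3
[La³⁺] = 1.3×10⁻¹⁹ / (3.8×10⁻²)^3 = 2.4×10⁻¹⁵
[La³⁺] = 2.4×10⁻¹⁵ M

2.4×10⁻¹⁵ M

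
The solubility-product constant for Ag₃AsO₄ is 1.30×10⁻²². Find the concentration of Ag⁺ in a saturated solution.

Ag₃AsO₄(s) ⇌ 3 Ag⁺(aq) + AsO₄³⁻(aq)
For each mole of Ag₃AsO₄ that dissolves per liter, [Ag⁺] = 3s and [AsO₄³⁻] = s; let s denote this solubility.
Ksp = [Ag⁺]^3[AsO₄³⁻] = (3s)^3 · s = 27s^4 = 1.30×10⁻²²
s = 1.48×10⁻⁶ mol/L
[Ag⁺] = 3s = 4.44×10⁻⁶ mol/L

4.44×10⁻⁶ M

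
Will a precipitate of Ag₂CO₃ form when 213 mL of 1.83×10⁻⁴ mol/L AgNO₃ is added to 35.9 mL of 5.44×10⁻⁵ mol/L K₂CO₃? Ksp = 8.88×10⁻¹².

The combined volume is 248.9 mL.
[Ag⁺] = (1.83×10⁻⁴)(213)/248.9 = 1.57×10⁻⁴ mol/L
[CO₃²⁻] = (5.44×10⁻⁵)(35.9)/248.9 = 7.85×10⁻⁶ mol/L
Q = [Ag⁺]^2[CO₃²⁻] = 1.92×10⁻¹³
Q < Ksp (1.92×10⁻¹³ vs 8.88×10⁻¹²); the solution remains unsaturated and no precipitate forms.

No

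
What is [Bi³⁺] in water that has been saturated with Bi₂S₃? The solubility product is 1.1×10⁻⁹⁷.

3.2×10⁻²⁰ M

Bi₂S₃(s) ⇌ 2 Bi³⁺(aq) + 3 S²⁻(aq)
Let s be the molar solubility. Then [Bi³⁺] = 2s and [S²⁻] = 3s.
Ksp = [Bi³⁺]^2[S²⁻]^3 = (2s)^2 · (3s)^3 = 108s^5 = 1.1×10⁻⁹⁷
s = 1.6×10⁻²⁰ mol L⁻¹
[Bi³⁺] = 2s = 3.2×10⁻²⁰ mol L⁻¹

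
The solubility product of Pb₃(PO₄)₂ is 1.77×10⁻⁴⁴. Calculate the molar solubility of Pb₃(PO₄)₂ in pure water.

Pb₃(PO₄)₂(s) ⇌ 3 Pb²⁺(aq) + 2 PO₄³⁻(aq)
If s mol/L of Pb₃(PO₄)₂ dissolves, [Pb²⁺] = 3s and [PO₄³⁻] = 2s.
Ksp = [Pb²⁺]^3[PO₄³⁻]^2 = (3s)^3 · (2s)^2 = 108s^5
108s^5 = 1.77×10⁻⁴⁴  ⇒  s^5 = 1.64×10⁻⁴⁶
Taking the 5th root, s = 6.96×10⁻¹⁰ M.

6.96×10⁻¹⁰ M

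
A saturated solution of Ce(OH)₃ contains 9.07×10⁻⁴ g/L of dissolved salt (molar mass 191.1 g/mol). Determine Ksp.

Molar solubility s = (9.07×10⁻⁴ g/L) / (191.1 g/mol) = 4.7462×10⁻⁶ mol/L
Ce(OH)₃(s) ⇌ Ce³⁺(aq) + 3 OH⁻(aq)
If s mol/L of Ce(OH)₃ dissolves, [Ce³⁺] = s and [OH⁻] = 3s.
Ksp = [Ce³⁺][OH⁻]^3 = s · (3s)^3 = 27s^4
Ksp = 27 × (4.7462×10⁻⁶)^4 = 1.37×10⁻²⁰

Ksp = 1.37×10⁻²⁰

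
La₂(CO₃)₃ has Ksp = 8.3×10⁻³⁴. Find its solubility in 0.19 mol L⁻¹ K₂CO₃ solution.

La₂(CO₃)₃(s) ⇌ 2 La³⁺(aq) + 3 CO₃²⁻(aq)
CO₃²⁻ is already present at 0.19 mol L⁻¹. If s mol/L of La₂(CO₃)₃ dissolves, [La³⁺] = 2s while [CO₃²⁻] ≈ 0.19 mol L⁻¹.
Ksp = [La³⁺]^2[CO₃²⁻]^3 = (2s)^2(0.19)^3
(2s)^2 = 8.3×10⁻³⁴ / (0.19)^3 = 1.2×10⁻³¹
s = 1.7×10⁻¹⁶ mol L⁻¹

1.7×10⁻¹⁶ M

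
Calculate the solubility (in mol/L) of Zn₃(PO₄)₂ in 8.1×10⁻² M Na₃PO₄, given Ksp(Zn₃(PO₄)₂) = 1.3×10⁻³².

Zn₃(PO₄)₂(s) ⇌ 3 Zn²⁺(aq) + 2 PO₄³⁻(aq)
With PO₄³⁻ already at 8.1×10⁻² M and s small, take [PO₄³⁻] ≈ 8.1×10⁻² M and [Zn²⁺] = 3s.
Ksp = [Zn²⁺]^3[PO₄³⁻]^2 = (3s)^3(8.1×10⁻²)^2
(3s)^3 = 1.3×10⁻³² / (8.1×10⁻²)^2 = 2.0×10⁻³⁰
s = 4.2×10⁻¹¹ M

4.2×10⁻¹¹ M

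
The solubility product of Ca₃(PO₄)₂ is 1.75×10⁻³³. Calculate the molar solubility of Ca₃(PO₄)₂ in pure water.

1.10×10⁻⁷ M

Ca₃(PO₄)₂(s) ⇌ 3 Ca²⁺(aq) + 2 PO₄³⁻(aq)
If s mol/L of Ca₃(PO₄)₂ dissolves, [Ca²⁺] = 3s and [PO₄³⁻] = 2s.
Ksp = [Ca²⁺]^3[PO₄³⁻]^2 = (3s)^3 · (2s)^2 = 108s^5
108s^5 = 1.75×10⁻³³  ⇒  s^5 = 1.62×10⁻³⁵
s = (1.62×10⁻³⁵)^(1/5) = 1.10×10⁻⁷ M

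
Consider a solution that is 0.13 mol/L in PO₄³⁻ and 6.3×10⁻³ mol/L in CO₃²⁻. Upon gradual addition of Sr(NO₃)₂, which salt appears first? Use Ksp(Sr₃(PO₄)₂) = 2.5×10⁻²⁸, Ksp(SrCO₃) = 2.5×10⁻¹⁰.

A salt starts to precipitate once the ion product Q reaches its Ksp.
For Sr₃(PO₄)₂: [Sr²⁺] = (Ksp/[PO₄³⁻]^2)^(1/3) = 2.5×10⁻⁹ mol/L
For SrCO₃: [Sr²⁺] = (Ksp/[CO₃²⁻]) = 4.0×10⁻⁸ mol/L
Since Sr₃(PO₄)₂ needs less Sr²⁺ to reach saturation, it precipitates first.

Sr₃(PO₄)₂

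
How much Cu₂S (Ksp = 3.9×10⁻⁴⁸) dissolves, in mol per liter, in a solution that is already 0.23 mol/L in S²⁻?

Cu₂S(s) ⇌ 2 Cu⁺(aq) + S²⁻(aq)
With S²⁻ already at 0.23 mol/L and s small, take [S²⁻] ≈ 0.23 mol/L and [Cu⁺] = 2s.
Ksp = [Cu⁺]^2[S²⁻] = (2s)^2(0.23)
(2s)^2 = 3.9×10⁻⁴⁸ / (0.23) = 1.7×10⁻⁴⁷
s = 2.1×10⁻²⁴ mol/L

2.1×10⁻²⁴ M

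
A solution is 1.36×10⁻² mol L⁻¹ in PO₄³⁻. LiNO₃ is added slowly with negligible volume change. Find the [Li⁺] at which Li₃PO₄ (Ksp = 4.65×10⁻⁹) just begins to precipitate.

The threshold for precipitation is Q = Ksp.
Li₃PO₄(s) ⇌ 3 Li⁺(aq) + PO₄³⁻(aq)
Ksp = [Li⁺]^3[PO₄³⁻] = [Li⁺]^3(1.36×10⁻²)
[Li⁺]^3 = 4.65×10⁻⁹ / (1.36×10⁻²) = 3.42×10⁻⁷
[Li⁺] = 6.99×10⁻³ mol L⁻¹

6.99×10⁻³ M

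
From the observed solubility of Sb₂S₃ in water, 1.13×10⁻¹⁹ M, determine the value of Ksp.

Sb₂S₃(s) ⇌ 2 Sb³⁺(aq) + 3 S²⁻(aq)
If s mol/L of Sb₂S₃ dissolves, [Sb³⁺] = 2s and [S²⁻] = 3s.
Ksp = [Sb³⁺]^2[S²⁻]^3 = (2s)^2 · (3s)^3 = 108s^5
Ksp = 108 × (1.13×10⁻¹⁹)^5 = 1.99×10⁻⁹³

Ksp = 1.99×10⁻⁹³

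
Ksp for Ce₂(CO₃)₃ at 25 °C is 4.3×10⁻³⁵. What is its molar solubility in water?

Ce₂(CO₃)₃(s) ⇌ 2 Ce³⁺(aq) + 3 CO₃²⁻(aq)
Call the molar solubility s, so that [Ce³⁺] = 2s and [CO₃²⁻] = 3s.
Ksp = [Ce³⁺]^2[CO₃²⁻]^3 = (2s)^2 · (3s)^3 = 108s^5
108s^5 = 4.3×10⁻³⁵  ⇒  s^5 = 4.0×10⁻³⁷
s = (4.0×10⁻³⁷)^(1/5) = 5.2×10⁻⁸ mol L⁻¹

5.2×10⁻⁸ M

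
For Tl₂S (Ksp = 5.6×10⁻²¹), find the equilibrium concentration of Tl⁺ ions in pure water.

Tl₂S(s) ⇌ 2 Tl⁺(aq) + S²⁻(aq)
Let s be the molar solubility. Then [Tl⁺] = 2s and [S²⁻] = s.
Ksp = [Tl⁺]^2[S²⁻] = (2s)^2 · s = 4s^3 = 5.6×10⁻²¹
s = 1.1×10⁻⁷ M
[Tl⁺] = 2s = 2.2×10⁻⁷ M

2.2×10⁻⁷ M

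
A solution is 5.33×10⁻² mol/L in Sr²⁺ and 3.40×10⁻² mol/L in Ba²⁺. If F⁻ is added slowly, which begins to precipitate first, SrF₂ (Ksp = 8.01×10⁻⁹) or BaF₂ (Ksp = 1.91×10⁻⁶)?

A salt starts to precipitate once the ion product Q reaches its Ksp.
For SrF₂: [F⁻] = (Ksp/[Sr²⁺])^(1/2) = 3.88×10⁻⁴ mol/L
For BaF₂: [F⁻] = (Ksp/[Ba²⁺])^(1/2) = 7.50×10⁻³ mol/L
SrF₂ requires the lower [F⁻], so it precipitates first.

SrF₂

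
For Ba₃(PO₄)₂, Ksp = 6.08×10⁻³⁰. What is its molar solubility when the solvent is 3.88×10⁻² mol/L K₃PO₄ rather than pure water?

5.31×10⁻¹⁰ M

Ba₃(PO₄)₂(s) ⇌ 3 Ba²⁺(aq) + 2 PO₄³⁻(aq)
The solution already contains PO₄³⁻ at 3.88×10⁻² mol/L. Let s be the molar solubility of Ba₃(PO₄)₂.
[PO₄³⁻] ≈ 3.88×10⁻² mol/L (common ion dominates); [Ba²⁺] = 3s.
Ksp = [Ba²⁺]^3[PO₄³⁻]^2 = (3s)^3(3.88×10⁻²)^2
(3s)^3 = 6.08×10⁻³⁰ / (3.88×10⁻²)^2 = 4.04×10⁻²⁷
s = 5.31×10⁻¹⁰ mol/L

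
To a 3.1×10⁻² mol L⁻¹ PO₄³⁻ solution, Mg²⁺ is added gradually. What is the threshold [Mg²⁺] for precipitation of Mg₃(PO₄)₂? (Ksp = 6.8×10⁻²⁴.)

A salt starts to precipitate once the ion product Q reaches its Ksp.
Mg₃(PO₄)₂(s) ⇌ 3 Mg²⁺(aq) + 2 PO₄³⁻(aq)
Ksp = [Mg²⁺]^3[PO₄³⁻]^2 = [Mg²⁺]^3(3.1×10⁻²)^2
[Mg²⁺]^3 = 6.8×10⁻²⁴ / (3.1×10⁻²)^2 = 7.1×10⁻²¹
[Mg²⁺] = 1.9×10⁻⁷ mol L⁻¹

1.9×10⁻⁷ M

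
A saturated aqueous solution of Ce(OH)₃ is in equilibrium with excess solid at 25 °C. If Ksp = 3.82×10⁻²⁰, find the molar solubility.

Ce(OH)₃(s) ⇌ Ce³⁺(aq) + 3 OH⁻(aq)
Let s be the molar solubility. Then [Ce³⁺] = s and [OH⁻] = 3s.
Ksp = [Ce³⁺][OH⁻]^3 = s · (3s)^3 = 27s^4
27s^4 = 3.82×10⁻²⁰  ⇒  s^4 = 1.41×10⁻²¹
s = 6.13×10⁻⁶ mol L⁻¹

6.13×10⁻⁶ M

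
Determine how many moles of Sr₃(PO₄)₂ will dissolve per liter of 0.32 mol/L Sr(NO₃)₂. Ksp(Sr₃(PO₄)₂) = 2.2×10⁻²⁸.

Sr₃(PO₄)₂(s) ⇌ 3 Sr²⁺(aq) + 2 PO₄³⁻(aq)
Sr²⁺ is already present at 0.32 mol/L. If s mol/L of Sr₃(PO₄)₂ dissolves, [PO₄³⁻] = 2s while [Sr²⁺] ≈ 0.32 mol/L.
Ksp = [Sr²⁺]^3[PO₄³⁻]^2 = (0.32)^3(2s)^2
(2s)^2 = 2.2×10⁻²⁸ / (0.32)^3 = 6.7×10⁻²⁷
s = 4.1×10⁻¹⁴ mol/L

4.1×10⁻¹⁴ M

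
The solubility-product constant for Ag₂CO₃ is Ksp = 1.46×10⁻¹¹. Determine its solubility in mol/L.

1.54×10⁻⁴ M

Ag₂CO₃(s) ⇌ 2 Ag⁺(aq) + CO₃²⁻(aq)
With molar solubility s: [Ag⁺] = 2s, [CO₃²⁻] = s.
Ksp = [Ag⁺]^2[CO₃²⁻] = (2s)^2 · s = 4s^3
4s^3 = 1.46×10⁻¹¹  ⇒  s^3 = 3.65×10⁻¹²
s = (3.65×10⁻¹²)^(1/3) = 1.54×10⁻⁴ M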